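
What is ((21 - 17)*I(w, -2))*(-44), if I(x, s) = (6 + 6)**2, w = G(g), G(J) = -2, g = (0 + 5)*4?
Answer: -25344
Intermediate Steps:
g = 20 (g = 5*4 = 20)
w = -2
I(x, s) = 144 (I(x, s) = 12**2 = 144)
((21 - 17)*I(w, -2))*(-44) = ((21 - 17)*144)*(-44) = (4*144)*(-44) = 576*(-44) = -25344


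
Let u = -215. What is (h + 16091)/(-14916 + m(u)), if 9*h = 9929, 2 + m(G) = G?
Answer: -154748/136197 ≈ -1.1362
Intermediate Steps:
m(G) = -2 + G
h = 9929/9 (h = (1/9)*9929 = 9929/9 ≈ 1103.2)
(h + 16091)/(-14916 + m(u)) = (9929/9 + 16091)/(-14916 + (-2 - 215)) = 154748/(9*(-14916 - 217)) = (154748/9)/(-15133) = (154748/9)*(-1/15133) = -154748/136197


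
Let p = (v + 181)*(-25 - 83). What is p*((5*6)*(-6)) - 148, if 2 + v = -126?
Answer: 1030172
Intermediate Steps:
v = -128 (v = -2 - 126 = -128)
p = -5724 (p = (-128 + 181)*(-25 - 83) = 53*(-108) = -5724)
p*((5*6)*(-6)) - 148 = -5724*5*6*(-6) - 148 = -171720*(-6) - 148 = -5724*(-180) - 148 = 1030320 - 148 = 1030172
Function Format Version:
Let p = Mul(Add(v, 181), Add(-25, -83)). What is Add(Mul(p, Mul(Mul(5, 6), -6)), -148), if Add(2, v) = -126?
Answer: 1030172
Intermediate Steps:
v = -128 (v = Add(-2, -126) = -128)
p = -5724 (p = Mul(Add(-128, 181), Add(-25, -83)) = Mul(53, -108) = -5724)
Add(Mul(p, Mul(Mul(5, 6), -6)), -148) = Add(Mul(-5724, Mul(Mul(5, 6), -6)), -148) = Add(Mul(-5724, Mul(30, -6)), -148) = Add(Mul(-5724, -180), -148) = Add(1030320, -148) = 1030172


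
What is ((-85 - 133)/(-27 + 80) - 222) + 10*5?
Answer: -9334/53 ≈ -176.11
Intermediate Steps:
((-85 - 133)/(-27 + 80) - 222) + 10*5 = (-218/53 - 222) + 50 = -11984/53 + 50 = -9334/53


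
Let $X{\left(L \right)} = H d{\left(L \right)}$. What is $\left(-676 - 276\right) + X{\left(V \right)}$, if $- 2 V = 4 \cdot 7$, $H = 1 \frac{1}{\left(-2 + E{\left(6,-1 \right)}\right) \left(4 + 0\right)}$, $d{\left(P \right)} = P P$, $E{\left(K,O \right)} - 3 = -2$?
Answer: $-1001$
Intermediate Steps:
$E{\left(K,O \right)} = 1$ ($E{\left(K,O \right)} = 3 - 2 = 1$)
$d{\left(P \right)} = P^{2}$
$H = - \frac{1}{4}$ ($H = 1 \frac{1}{\left(-2 + 1\right) \left(4 + 0\right)} = 1 \frac{1}{\left(-1\right) 4} = 1 \frac{1}{-4} = 1 \left(- \frac{1}{4}\right) = - \frac{1}{4} \approx -0.25$)
$V = -14$ ($V = - \frac{4 \cdot 7}{2} = \left(- \frac{1}{2}\right) 28 = -14$)
$X{\left(L \right)} = - \frac{L^{2}}{4}$
$\left(-676 - 276\right) + X{\left(V \right)} = \left(-676 - 276\right) - \frac{\left(-14\right)^{2}}{4} = \left(-676 - 276\right) - 49 = -952 - 49 = -1001$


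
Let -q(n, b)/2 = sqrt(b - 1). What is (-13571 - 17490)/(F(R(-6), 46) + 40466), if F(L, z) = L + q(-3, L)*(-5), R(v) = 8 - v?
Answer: -62867464/81931455 + 31061*sqrt(13)/163862910 ≈ -0.76663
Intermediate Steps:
q(n, b) = -2*sqrt(-1 + b) (q(n, b) = -2*sqrt(b - 1) = -2*sqrt(-1 + b))
F(L, z) = L + 10*sqrt(-1 + L) (F(L, z) = L - 2*sqrt(-1 + L)*(-5) = L + 10*sqrt(-1 + L))
(-13571 - 17490)/(F(R(-6), 46) + 40466) = (-13571 - 17490)/(((8 - 1*(-6)) + 10*sqrt(-1 + (8 - 1*(-6)))) + 40466) = -31061/(((8 + 6) + 10*sqrt(-1 + (8 + 6))) + 40466) = -31061/((14 + 10*sqrt(-1 + 14)) + 40466) = -31061/((14 + 10*sqrt(13)) + 40466) = -31061/(40480 + 10*sqrt(13))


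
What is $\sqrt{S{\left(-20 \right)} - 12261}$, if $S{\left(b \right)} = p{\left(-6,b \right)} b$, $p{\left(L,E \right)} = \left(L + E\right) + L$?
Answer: $i \sqrt{11621} \approx 107.8 i$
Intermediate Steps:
$p{\left(L,E \right)} = E + 2 L$ ($p{\left(L,E \right)} = \left(E + L\right) + L = E + 2 L$)
$S{\left(b \right)} = b \left(-12 + b\right)$ ($S{\left(b \right)} = \left(b + 2 \left(-6\right)\right) b = \left(b - 12\right) b = \left(-12 + b\right) b = b \left(-12 + b\right)$)
$\sqrt{S{\left(-20 \right)} - 12261} = \sqrt{- 20 \left(-12 - 20\right) - 12261} = \sqrt{\left(-20\right) \left(-32\right) - 12261} = \sqrt{640 - 12261} = \sqrt{-11621} = i \sqrt{11621}$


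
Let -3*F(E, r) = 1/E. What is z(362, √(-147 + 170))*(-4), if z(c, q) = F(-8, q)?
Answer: -⅙ ≈ -0.16667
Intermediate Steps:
F(E, r) = -1/(3*E)
z(c, q) = 1/24 (z(c, q) = -⅓/(-8) = -⅓*(-⅛) = 1/24)
z(362, √(-147 + 170))*(-4) = (1/24)*(-4) = -⅙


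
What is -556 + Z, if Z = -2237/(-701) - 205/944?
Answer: -365961641/661744 ≈ -553.03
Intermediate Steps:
Z = 1968023/661744 (Z = -2237*(-1/701) - 205*1/944 = 2237/701 - 205/944 = 1968023/661744 ≈ 2.9740)
-556 + Z = -556 + 1968023/661744 = -365961641/661744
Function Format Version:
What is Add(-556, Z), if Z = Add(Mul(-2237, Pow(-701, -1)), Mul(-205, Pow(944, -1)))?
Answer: Rational(-365961641, 661744) ≈ -553.03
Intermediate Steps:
Z = Rational(1968023, 661744) (Z = Add(Mul(-2237, Rational(-1, 701)), Mul(-205, Rational(1, 944))) = Add(Rational(2237, 701), Rational(-205, 944)) = Rational(1968023, 661744) ≈ 2.9740)
Add(-556, Z) = Add(-556, Rational(1968023, 661744)) = Rational(-365961641, 661744)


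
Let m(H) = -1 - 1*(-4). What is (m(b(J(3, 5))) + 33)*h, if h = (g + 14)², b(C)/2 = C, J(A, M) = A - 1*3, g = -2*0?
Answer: 7056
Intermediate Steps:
g = 0
J(A, M) = -3 + A (J(A, M) = A - 3 = -3 + A)
b(C) = 2*C
m(H) = 3 (m(H) = -1 + 4 = 3)
h = 196 (h = (0 + 14)² = 14² = 196)
(m(b(J(3, 5))) + 33)*h = (3 + 33)*196 = 36*196 = 7056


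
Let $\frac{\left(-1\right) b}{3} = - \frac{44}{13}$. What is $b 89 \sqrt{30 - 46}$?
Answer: $\frac{46992 i}{13} \approx 3614.8 i$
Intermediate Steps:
$b = \frac{132}{13}$ ($b = - 3 \left(- \frac{44}{13}\right) = - 3 \left(\left(-44\right) \frac{1}{13}\right) = \left(-3\right) \left(- \frac{44}{13}\right) = \frac{132}{13} \approx 10.154$)
$b 89 \sqrt{30 - 46} = \frac{132}{13} \cdot 89 \sqrt{30 - 46} = \frac{11748 \sqrt{-16}}{13} = \frac{11748 \cdot 4 i}{13} = \frac{46992 i}{13}$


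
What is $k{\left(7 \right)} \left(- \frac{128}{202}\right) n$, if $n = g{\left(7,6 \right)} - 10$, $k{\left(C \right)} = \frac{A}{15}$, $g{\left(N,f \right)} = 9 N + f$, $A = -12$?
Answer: $\frac{15104}{505} \approx 29.909$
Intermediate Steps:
$g{\left(N,f \right)} = f + 9 N$
$k{\left(C \right)} = - \frac{4}{5}$ ($k{\left(C \right)} = - \frac{12}{15} = \left(-12\right) \frac{1}{15} = - \frac{4}{5}$)
$n = 59$ ($n = \left(6 + 9 \cdot 7\right) - 10 = \left(6 + 63\right) - 10 = 69 - 10 = 59$)
$k{\left(7 \right)} \left(- \frac{128}{202}\right) n = - \frac{4 \left(- \frac{128}{202}\right)}{5} \cdot 59 = - \frac{4 \left(\left(-128\right) \frac{1}{202}\right)}{5} \cdot 59 = \left(- \frac{4}{5}\right) \left(- \frac{64}{101}\right) 59 = \frac{256}{505} \cdot 59 = \frac{15104}{505}$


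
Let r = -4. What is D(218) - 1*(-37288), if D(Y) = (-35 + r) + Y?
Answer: 37467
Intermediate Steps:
D(Y) = -39 + Y (D(Y) = (-35 - 4) + Y = -39 + Y)
D(218) - 1*(-37288) = (-39 + 218) - 1*(-37288) = 179 + 37288 = 37467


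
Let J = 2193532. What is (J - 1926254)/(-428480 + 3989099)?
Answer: 267278/3560619 ≈ 0.075065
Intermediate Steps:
(J - 1926254)/(-428480 + 3989099) = (2193532 - 1926254)/(-428480 + 3989099) = 267278/3560619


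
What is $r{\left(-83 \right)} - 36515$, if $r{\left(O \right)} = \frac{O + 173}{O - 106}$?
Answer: $- \frac{766825}{21} \approx -36516.0$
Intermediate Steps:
$r{\left(O \right)} = \frac{173 + O}{-106 + O}$
$r{\left(-83 \right)} - 36515 = \frac{173 - 83}{-106 - 83} - 36515 = \frac{1}{-189} \cdot 90 - 36515 = \left(- \frac{1}{189}\right) 90 - 36515 = - \frac{10}{21} - 36515 = - \frac{766825}{21}$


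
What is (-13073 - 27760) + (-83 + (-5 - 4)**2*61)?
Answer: -35975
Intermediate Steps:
(-13073 - 27760) + (-83 + (-5 - 4)**2*61) = -40833 + (-83 + (-9)**2*61) = -40833 + (-83 + 81*61) = -40833 + (-83 + 4941) = -40833 + 4858 = -35975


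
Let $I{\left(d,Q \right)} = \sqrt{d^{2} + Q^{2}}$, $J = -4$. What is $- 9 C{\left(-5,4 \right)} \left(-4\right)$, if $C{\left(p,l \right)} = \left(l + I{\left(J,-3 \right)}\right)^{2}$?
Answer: $2916$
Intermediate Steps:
$I{\left(d,Q \right)} = \sqrt{Q^{2} + d^{2}}$
$C{\left(p,l \right)} = \left(5 + l\right)^{2}$ ($C{\left(p,l \right)} = \left(l + \sqrt{\left(-3\right)^{2} + \left(-4\right)^{2}}\right)^{2} = \left(l + \sqrt{9 + 16}\right)^{2} = \left(l + \sqrt{25}\right)^{2} = \left(l + 5\right)^{2} = \left(5 + l\right)^{2}$)
$- 9 C{\left(-5,4 \right)} \left(-4\right) = - 9 \left(5 + 4\right)^{2} \left(-4\right) = - 9 \cdot 9^{2} \left(-4\right) = \left(-9\right) 81 \left(-4\right) = \left(-729\right) \left(-4\right) = 2916$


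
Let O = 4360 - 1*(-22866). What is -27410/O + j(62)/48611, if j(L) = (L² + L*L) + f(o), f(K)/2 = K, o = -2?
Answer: -561611463/661741543 ≈ -0.84869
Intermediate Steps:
f(K) = 2*K
O = 27226 (O = 4360 + 22866 = 27226)
j(L) = -4 + 2*L² (j(L) = (L² + L*L) + 2*(-2) = (L² + L²) - 4 = 2*L² - 4 = -4 + 2*L²)
-27410/O + j(62)/48611 = -27410/27226 + (-4 + 2*62²)/48611 = -27410*1/27226 + (-4 + 2*3844)*(1/48611) = -13705/13613 + (-4 + 7688)*(1/48611) = -13705/13613 + 7684*(1/48611) = -13705/13613 + 7684/48611 = -561611463/661741543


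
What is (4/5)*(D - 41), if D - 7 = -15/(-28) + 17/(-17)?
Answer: -193/7 ≈ -27.571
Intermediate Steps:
D = 183/28 (D = 7 + (-15/(-28) + 17/(-17)) = 7 + (-15*(-1/28) + 17*(-1/17)) = 7 + (15/28 - 1) = 7 - 13/28 = 183/28 ≈ 6.5357)
(4/5)*(D - 41) = (4/5)*(183/28 - 41) = (4*(⅕))*(-965/28) = (⅘)*(-965/28) = -193/7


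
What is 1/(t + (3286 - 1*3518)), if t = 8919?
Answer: 1/8687 ≈ 0.00011511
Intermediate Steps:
1/(t + (3286 - 1*3518)) = 1/(8919 + (3286 - 1*3518)) = 1/(8919 + (3286 - 3518)) = 1/(8919 - 232) = 1/8687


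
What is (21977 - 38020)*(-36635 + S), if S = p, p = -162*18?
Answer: 634516693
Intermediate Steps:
p = -2916
S = -2916
(21977 - 38020)*(-36635 + S) = (21977 - 38020)*(-36635 - 2916) = -16043*(-39551) = 634516693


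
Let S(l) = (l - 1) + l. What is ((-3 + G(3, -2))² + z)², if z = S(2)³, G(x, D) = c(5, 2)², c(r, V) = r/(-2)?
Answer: 361201/256 ≈ 1410.9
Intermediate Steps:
c(r, V) = -r/2 (c(r, V) = r*(-½) = -r/2)
G(x, D) = 25/4 (G(x, D) = (-½*5)² = (-5/2)² = 25/4)
S(l) = -1 + 2*l (S(l) = (-1 + l) + l = -1 + 2*l)
z = 27 (z = (-1 + 2*2)³ = (-1 + 4)³ = 3³ = 27)
((-3 + G(3, -2))² + z)² = ((-3 + 25/4)² + 27)² = ((13/4)² + 27)² = (169/16 + 27)² = (601/16)² = 361201/256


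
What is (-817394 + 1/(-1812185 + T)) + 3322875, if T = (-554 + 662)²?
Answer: 4511171155600/1800521 ≈ 2.5055e+6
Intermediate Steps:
T = 11664 (T = 108² = 11664)
(-817394 + 1/(-1812185 + T)) + 3322875 = (-817394 + 1/(-1812185 + 11664)) + 3322875 = (-817394 + 1/(-1800521)) + 3322875 = (-817394 - 1/1800521) + 3322875 = -1471735062275/1800521 + 3322875 = 4511171155600/1800521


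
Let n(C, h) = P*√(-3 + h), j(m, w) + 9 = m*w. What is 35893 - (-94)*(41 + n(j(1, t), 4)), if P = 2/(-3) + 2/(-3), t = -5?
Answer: 118865/3 ≈ 39622.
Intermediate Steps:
P = -4/3 (P = 2*(-⅓) + 2*(-⅓) = -⅔ - ⅔ = -4/3 ≈ -1.3333)
j(m, w) = -9 + m*w
n(C, h) = -4*√(-3 + h)/3
35893 - (-94)*(41 + n(j(1, t), 4)) = 35893 - (-94)*(41 - 4*√(-3 + 4)/3) = 35893 - (-94)*(41 - 4*√1/3) = 35893 - (-94)*(41 - 4/3*1) = 35893 - (-94)*(41 - 4/3) = 35893 - (-94)*119/3 = 35893 - 1*(-11186/3) = 35893 + 11186/3 = 118865/3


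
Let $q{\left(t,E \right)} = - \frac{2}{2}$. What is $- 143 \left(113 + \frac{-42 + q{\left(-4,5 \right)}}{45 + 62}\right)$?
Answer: $- \frac{1722864}{107} \approx -16102.0$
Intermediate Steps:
$q{\left(t,E \right)} = -1$ ($q{\left(t,E \right)} = \left(-2\right) \frac{1}{2} = -1$)
$- 143 \left(113 + \frac{-42 + q{\left(-4,5 \right)}}{45 + 62}\right) = - 143 \left(113 + \frac{-42 - 1}{45 + 62}\right) = - 143 \left(113 - \frac{43}{107}\right) = \left(-143\right) \frac{12048}{107} = - \frac{1722864}{107}$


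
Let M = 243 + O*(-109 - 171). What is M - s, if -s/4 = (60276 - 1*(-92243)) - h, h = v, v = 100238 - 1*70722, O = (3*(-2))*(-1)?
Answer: 490575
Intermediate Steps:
O = 6 (O = -6*(-1) = 6)
v = 29516 (v = 100238 - 70722 = 29516)
h = 29516
M = -1437 (M = 243 + 6*(-109 - 171) = 243 + 6*(-280) = 243 - 1680 = -1437)
s = -492012 (s = -4*((60276 - 1*(-92243)) - 1*29516) = -4*((60276 + 92243) - 29516) = -4*(152519 - 29516) = -4*123003 = -492012)
M - s = -1437 - 1*(-492012) = -1437 + 492012 = 490575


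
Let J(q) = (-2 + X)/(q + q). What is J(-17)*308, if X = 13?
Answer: -1694/17 ≈ -99.647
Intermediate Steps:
J(q) = 11/(2*q) (J(q) = (-2 + 13)/(q + q) = 11/((2*q)) = 11*(1/(2*q)) = 11/(2*q))
J(-17)*308 = ((11/2)/(-17))*308 = ((11/2)*(-1/17))*308 = -11/34*308 = -1694/17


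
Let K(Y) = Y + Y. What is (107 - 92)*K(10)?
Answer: 300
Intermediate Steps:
K(Y) = 2*Y
(107 - 92)*K(10) = (107 - 92)*(2*10) = 15*20 = 300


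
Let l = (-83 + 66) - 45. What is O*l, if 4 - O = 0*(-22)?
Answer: -248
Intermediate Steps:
l = -62 (l = -17 - 45 = -62)
O = 4 (O = 4 - 0*(-22) = 4 - 1*0 = 4 + 0 = 4)
O*l = 4*(-62) = -248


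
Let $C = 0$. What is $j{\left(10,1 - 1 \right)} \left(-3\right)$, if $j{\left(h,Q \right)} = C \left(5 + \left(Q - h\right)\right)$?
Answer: $0$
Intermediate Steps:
$j{\left(h,Q \right)} = 0$ ($j{\left(h,Q \right)} = 0 \left(5 + \left(Q - h\right)\right) = 0 \left(5 + Q - h\right) = 0$)
$j{\left(10,1 - 1 \right)} \left(-3\right) = 0 \left(-3\right) = 0$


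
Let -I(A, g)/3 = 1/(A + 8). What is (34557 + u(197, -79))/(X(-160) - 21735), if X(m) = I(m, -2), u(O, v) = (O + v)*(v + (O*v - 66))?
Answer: 92162008/1101239 ≈ 83.689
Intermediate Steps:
u(O, v) = (O + v)*(-66 + v + O*v) (u(O, v) = (O + v)*(v + (-66 + O*v)) = (O + v)*(-66 + v + O*v))
I(A, g) = -3/(8 + A) (I(A, g) = -3/(A + 8) = -3/(8 + A))
X(m) = -3/(8 + m)
(34557 + u(197, -79))/(X(-160) - 21735) = (34557 + ((-79)**2 - 66*197 - 66*(-79) + 197*(-79) + 197*(-79)**2 - 79*197**2))/(-3/(8 - 160) - 21735) = (34557 + (6241 - 13002 + 5214 - 15563 + 197*6241 - 79*38809))/(-3/(-152) - 21735) = (34557 + (6241 - 13002 + 5214 - 15563 + 1229477 - 3065911))/(-3*(-1/152) - 21735) = (34557 - 1853544)/(3/152 - 21735) = -1818987/(-3303717/152) = -1818987*(-152/3303717) = 92162008/1101239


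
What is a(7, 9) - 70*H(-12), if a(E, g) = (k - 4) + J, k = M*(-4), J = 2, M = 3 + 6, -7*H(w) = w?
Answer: -158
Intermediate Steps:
H(w) = -w/7
M = 9
k = -36 (k = 9*(-4) = -36)
a(E, g) = -38 (a(E, g) = (-36 - 4) + 2 = -40 + 2 = -38)
a(7, 9) - 70*H(-12) = -38 - (-10)*(-12) = -38 - 70*12/7 = -38 - 120 = -158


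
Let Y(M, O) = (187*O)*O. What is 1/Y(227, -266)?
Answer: 1/13231372 ≈ 7.5578e-8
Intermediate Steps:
Y(M, O) = 187*O²
1/Y(227, -266) = 1/(187*(-266)²) = 1/(187*70756) = 1/13231372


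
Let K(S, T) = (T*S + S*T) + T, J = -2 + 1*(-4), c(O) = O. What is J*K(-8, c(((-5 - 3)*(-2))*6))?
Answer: 8640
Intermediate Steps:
J = -6 (J = -2 - 4 = -6)
K(S, T) = T + 2*S*T (K(S, T) = (S*T + S*T) + T = 2*S*T + T = T + 2*S*T)
J*K(-8, c(((-5 - 3)*(-2))*6)) = -6*((-5 - 3)*(-2))*6*(1 + 2*(-8)) = -6*-8*(-2)*6*(1 - 16) = -6*16*6*(-15) = -576*(-15) = -6*(-1440) = 8640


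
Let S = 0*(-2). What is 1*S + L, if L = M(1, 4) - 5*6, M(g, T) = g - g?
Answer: -30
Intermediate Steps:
M(g, T) = 0
L = -30 (L = 0 - 5*6 = 0 - 30 = -30)
S = 0
1*S + L = 1*0 - 30 = 0 - 30 = -30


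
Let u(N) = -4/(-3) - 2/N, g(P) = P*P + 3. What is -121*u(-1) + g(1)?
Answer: -1198/3 ≈ -399.33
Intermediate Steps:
g(P) = 3 + P² (g(P) = P² + 3 = 3 + P²)
u(N) = 4/3 - 2/N (u(N) = -4*(-⅓) - 2/N = 4/3 - 2/N)
-121*u(-1) + g(1) = -121*(4/3 - 2/(-1)) + (3 + 1²) = -121*(4/3 - 2*(-1)) + (3 + 1) = -121*(4/3 + 2) + 4 = -121*10/3 + 4 = -1210/3 + 4 = -1198/3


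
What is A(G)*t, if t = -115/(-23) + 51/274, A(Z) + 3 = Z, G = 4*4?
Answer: 18473/274 ≈ 67.420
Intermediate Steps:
G = 16
A(Z) = -3 + Z
t = 1421/274 (t = -115*(-1/23) + 51*(1/274) = 5 + 51/274 = 1421/274 ≈ 5.1861)
A(G)*t = (-3 + 16)*(1421/274) = 13*(1421/274) = 18473/274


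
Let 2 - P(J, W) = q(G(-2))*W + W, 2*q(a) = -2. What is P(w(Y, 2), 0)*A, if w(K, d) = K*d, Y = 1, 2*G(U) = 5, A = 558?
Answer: 1116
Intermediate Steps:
G(U) = 5/2 (G(U) = (1/2)*5 = 5/2)
q(a) = -1 (q(a) = (1/2)*(-2) = -1)
P(J, W) = 2 (P(J, W) = 2 - (-W + W) = 2 - 1*0 = 2 + 0 = 2)
P(w(Y, 2), 0)*A = 2*558 = 1116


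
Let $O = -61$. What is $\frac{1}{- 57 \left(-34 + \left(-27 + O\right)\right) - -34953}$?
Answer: $\frac{1}{41907} \approx 2.3862 \cdot 10^{-5}$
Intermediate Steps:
$\frac{1}{- 57 \left(-34 + \left(-27 + O\right)\right) - -34953} = \frac{1}{- 57 \left(-34 - 88\right) - -34953} = \frac{1}{- 57 \left(-34 - 88\right) + 34953} = \frac{1}{\left(-57\right) \left(-122\right) + 34953} = \frac{1}{6954 + 34953} = \frac{1}{41907}$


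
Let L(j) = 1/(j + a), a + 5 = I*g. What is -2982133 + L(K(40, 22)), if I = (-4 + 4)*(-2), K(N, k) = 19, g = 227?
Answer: -41749861/14 ≈ -2.9821e+6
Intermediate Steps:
I = 0 (I = 0*(-2) = 0)
a = -5 (a = -5 + 0*227 = -5 + 0 = -5)
L(j) = 1/(-5 + j) (L(j) = 1/(j - 5) = 1/(-5 + j))
-2982133 + L(K(40, 22)) = -2982133 + 1/(-5 + 19) = -2982133 + 1/14 = -41749861/14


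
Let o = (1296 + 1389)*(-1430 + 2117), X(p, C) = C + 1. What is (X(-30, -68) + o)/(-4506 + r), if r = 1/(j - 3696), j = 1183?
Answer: -4635298864/11323579 ≈ -409.35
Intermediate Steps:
X(p, C) = 1 + C
o = 1844595 (o = 2685*687 = 1844595)
r = -1/2513 (r = 1/(1183 - 3696) = 1/(-2513) = -1/2513 ≈ -0.00039793)
(X(-30, -68) + o)/(-4506 + r) = ((1 - 68) + 1844595)/(-4506 - 1/2513) = (-67 + 1844595)/(-11323579/2513) = 1844528*(-2513/11323579) = -4635298864/11323579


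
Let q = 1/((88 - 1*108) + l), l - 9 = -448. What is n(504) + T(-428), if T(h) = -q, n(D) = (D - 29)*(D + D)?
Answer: 219769201/459 ≈ 4.7880e+5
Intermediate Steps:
l = -439 (l = 9 - 448 = -439)
q = -1/459 (q = 1/((88 - 1*108) - 439) = 1/((88 - 108) - 439) = 1/(-20 - 439) = 1/(-459) = -1/459 ≈ -0.0021787)
n(D) = 2*D*(-29 + D) (n(D) = (-29 + D)*(2*D) = 2*D*(-29 + D))
T(h) = 1/459 (T(h) = -1*(-1/459) = 1/459)
n(504) + T(-428) = 2*504*(-29 + 504) + 1/459 = 2*504*475 + 1/459 = 478800 + 1/459 = 219769201/459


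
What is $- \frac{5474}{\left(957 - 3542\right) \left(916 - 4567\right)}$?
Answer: $- \frac{5474}{9437835} \approx -0.00058001$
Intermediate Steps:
$- \frac{5474}{\left(957 - 3542\right) \left(916 - 4567\right)} = - \frac{5474}{\left(-2585\right) \left(-3651\right)} = - \frac{5474}{9437835}$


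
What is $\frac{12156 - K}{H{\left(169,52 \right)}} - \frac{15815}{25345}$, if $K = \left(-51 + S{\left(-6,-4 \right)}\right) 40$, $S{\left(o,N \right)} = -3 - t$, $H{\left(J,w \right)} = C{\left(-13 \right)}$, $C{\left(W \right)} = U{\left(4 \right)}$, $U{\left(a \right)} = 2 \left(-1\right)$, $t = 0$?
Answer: $- \frac{36287065}{5069} \approx -7158.6$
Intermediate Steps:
$U{\left(a \right)} = -2$
$C{\left(W \right)} = -2$
$H{\left(J,w \right)} = -2$
$S{\left(o,N \right)} = -3$ ($S{\left(o,N \right)} = -3 - 0 = -3 + 0 = -3$)
$K = -2160$ ($K = \left(-51 - 3\right) 40 = \left(-54\right) 40 = -2160$)
$\frac{12156 - K}{H{\left(169,52 \right)}} - \frac{15815}{25345} = \frac{12156 - -2160}{-2} - \frac{15815}{25345} = \left(12156 + 2160\right) \left(- \frac{1}{2}\right) - \frac{3163}{5069} = 14316 \left(- \frac{1}{2}\right) - \frac{3163}{5069} = -7158 - \frac{3163}{5069} = - \frac{36287065}{5069}$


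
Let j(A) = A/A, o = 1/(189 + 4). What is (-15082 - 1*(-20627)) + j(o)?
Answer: 5546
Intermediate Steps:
o = 1/193 ≈ 0.0051813
j(A) = 1
(-15082 - 1*(-20627)) + j(o) = (-15082 - 1*(-20627)) + 1 = (-15082 + 20627) + 1 = 5545 + 1 = 5546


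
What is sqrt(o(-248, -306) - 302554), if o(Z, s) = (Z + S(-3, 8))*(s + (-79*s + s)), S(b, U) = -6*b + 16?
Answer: 7*I*sqrt(109078) ≈ 2311.9*I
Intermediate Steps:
S(b, U) = 16 - 6*b
o(Z, s) = -77*s*(34 + Z) (o(Z, s) = (Z + (16 - 6*(-3)))*(s + (-79*s + s)) = (Z + (16 + 18))*(s - 78*s) = (Z + 34)*(-77*s) = (34 + Z)*(-77*s) = -77*s*(34 + Z))
sqrt(o(-248, -306) - 302554) = sqrt(-77*(-306)*(34 - 248) - 302554) = sqrt(-77*(-306)*(-214) - 302554) = sqrt(-5042268 - 302554) = sqrt(-5344822) = 7*I*sqrt(109078)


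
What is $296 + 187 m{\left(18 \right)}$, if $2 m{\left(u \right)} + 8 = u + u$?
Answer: $2914$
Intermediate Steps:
$m{\left(u \right)} = -4 + u$ ($m{\left(u \right)} = -4 + \frac{u + u}{2} = -4 + \frac{2 u}{2} = -4 + u$)
$296 + 187 m{\left(18 \right)} = 296 + 187 \left(-4 + 18\right) = 296 + 187 \cdot 14 = 296 + 2618 = 2914$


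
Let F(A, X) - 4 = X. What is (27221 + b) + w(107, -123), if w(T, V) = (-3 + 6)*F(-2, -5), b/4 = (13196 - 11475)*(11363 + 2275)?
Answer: 93911210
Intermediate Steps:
F(A, X) = 4 + X
b = 93883992 (b = 4*((13196 - 11475)*(11363 + 2275)) = 4*(1721*13638) = 4*23470998 = 93883992)
w(T, V) = -3 (w(T, V) = (-3 + 6)*(4 - 5) = 3*(-1) = -3)
(27221 + b) + w(107, -123) = (27221 + 93883992) - 3 = 93911213 - 3 = 93911210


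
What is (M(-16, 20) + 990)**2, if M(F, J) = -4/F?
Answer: 15689521/16 ≈ 9.8060e+5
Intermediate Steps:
(M(-16, 20) + 990)**2 = (-4/(-16) + 990)**2 = (-4*(-1/16) + 990)**2 = (1/4 + 990)**2 = (3961/4)**2 = 15689521/16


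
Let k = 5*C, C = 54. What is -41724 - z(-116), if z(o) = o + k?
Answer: -41878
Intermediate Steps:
k = 270 (k = 5*54 = 270)
z(o) = 270 + o (z(o) = o + 270 = 270 + o)
-41724 - z(-116) = -41724 - (270 - 116) = -41724 - 1*154 = -41724 - 154 = -41878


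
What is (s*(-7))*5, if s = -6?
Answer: 210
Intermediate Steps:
(s*(-7))*5 = -6*(-7)*5 = 42*5 = 210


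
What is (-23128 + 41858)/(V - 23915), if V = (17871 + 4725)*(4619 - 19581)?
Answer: -18730/338105267 ≈ -5.5397e-5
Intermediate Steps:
V = -338081352 (V = 22596*(-14962) = -338081352)
(-23128 + 41858)/(V - 23915) = (-23128 + 41858)/(-338081352 - 23915) = 18730/(-338105267) = 18730*(-1/338105267) = -18730/338105267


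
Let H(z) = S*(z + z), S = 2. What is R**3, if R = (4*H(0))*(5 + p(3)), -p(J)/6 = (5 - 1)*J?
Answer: 0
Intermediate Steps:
p(J) = -24*J (p(J) = -6*(5 - 1)*J = -24*J)
H(z) = 4*z (H(z) = 2*(z + z) = 2*(2*z) = 4*z)
R = 0 (R = (4*(4*0))*(5 - 24*3) = (4*0)*(5 - 72) = 0*(-67) = 0)
R**3 = 0**3 = 0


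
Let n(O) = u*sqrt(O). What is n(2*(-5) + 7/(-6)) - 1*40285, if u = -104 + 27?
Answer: -40285 - 77*I*sqrt(402)/6 ≈ -40285.0 - 257.31*I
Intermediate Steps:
u = -77
n(O) = -77*sqrt(O)
n(2*(-5) + 7/(-6)) - 1*40285 = -77*sqrt(2*(-5) + 7/(-6)) - 1*40285 = -77*sqrt(-10 + 7*(-1/6)) - 40285 = -77*sqrt(-10 - 7/6) - 40285 = -77*I*sqrt(402)/6 - 40285 = -40285 - 77*I*sqrt(402)/6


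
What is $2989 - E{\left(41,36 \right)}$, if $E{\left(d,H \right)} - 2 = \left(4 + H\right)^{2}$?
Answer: $1387$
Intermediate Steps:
$E{\left(d,H \right)} = 2 + \left(4 + H\right)^{2}$
$2989 - E{\left(41,36 \right)} = 2989 - \left(2 + \left(4 + 36\right)^{2}\right) = 2989 - \left(2 + 40^{2}\right) = 2989 - \left(2 + 1600\right) = 2989 - 1602 = 1387$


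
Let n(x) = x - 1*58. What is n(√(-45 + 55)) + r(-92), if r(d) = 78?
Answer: 20 + √10 ≈ 23.162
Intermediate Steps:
n(x) = -58 + x (n(x) = x - 58 = -58 + x)
n(√(-45 + 55)) + r(-92) = (-58 + √(-45 + 55)) + 78 = (-58 + √10) + 78 = 20 + √10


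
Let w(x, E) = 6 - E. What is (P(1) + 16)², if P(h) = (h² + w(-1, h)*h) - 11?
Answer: 121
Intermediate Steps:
P(h) = -11 + h² + h*(6 - h) (P(h) = (h² + (6 - h)*h) - 11 = (h² + h*(6 - h)) - 11 = -11 + h² + h*(6 - h))
(P(1) + 16)² = ((-11 + 6*1) + 16)² = ((-11 + 6) + 16)² = (-5 + 16)² = 11² = 121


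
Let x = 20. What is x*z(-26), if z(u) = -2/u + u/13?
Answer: -500/13 ≈ -38.462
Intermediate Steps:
z(u) = -2/u + u/13 (z(u) = -2/u + u*(1/13) = -2/u + u/13)
x*z(-26) = 20*(-2/(-26) + (1/13)*(-26)) = 20*(-2*(-1/26) - 2) = 20*(1/13 - 2) = 20*(-25/13) = -500/13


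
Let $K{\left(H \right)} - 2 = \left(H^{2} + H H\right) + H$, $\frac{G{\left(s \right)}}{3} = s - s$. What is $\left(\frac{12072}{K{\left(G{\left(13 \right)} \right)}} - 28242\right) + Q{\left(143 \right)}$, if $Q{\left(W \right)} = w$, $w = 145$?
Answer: $-22061$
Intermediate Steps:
$Q{\left(W \right)} = 145$
$G{\left(s \right)} = 0$ ($G{\left(s \right)} = 3 \left(s - s\right) = 3 \cdot 0 = 0$)
$K{\left(H \right)} = 2 + H + 2 H^{2}$ ($K{\left(H \right)} = 2 + \left(\left(H^{2} + H H\right) + H\right) = 2 + \left(\left(H^{2} + H^{2}\right) + H\right) = 2 + \left(2 H^{2} + H\right) = 2 + \left(H + 2 H^{2}\right) = 2 + H + 2 H^{2}$)
$\left(\frac{12072}{K{\left(G{\left(13 \right)} \right)}} - 28242\right) + Q{\left(143 \right)} = \left(\frac{12072}{2 + 0 + 2 \cdot 0^{2}} - 28242\right) + 145 = \left(\frac{12072}{2 + 0 + 2 \cdot 0} - 28242\right) + 145 = \left(\frac{12072}{2 + 0 + 0} - 28242\right) + 145 = \left(\frac{12072}{2} - 28242\right) + 145 = \left(12072 \cdot \frac{1}{2} - 28242\right) + 145 = \left(6036 - 28242\right) + 145 = -22206 + 145 = -22061$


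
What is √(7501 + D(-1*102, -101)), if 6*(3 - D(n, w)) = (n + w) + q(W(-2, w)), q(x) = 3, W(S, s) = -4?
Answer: 2*√16959/3 ≈ 86.818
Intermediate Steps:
D(n, w) = 5/2 - n/6 - w/6 (D(n, w) = 3 - ((n + w) + 3)/6 = 3 - (3 + n + w)/6 = 3 + (-½ - n/6 - w/6) = 5/2 - n/6 - w/6)
√(7501 + D(-1*102, -101)) = √(7501 + (5/2 - (-1)*102/6 - ⅙*(-101))) = √(7501 + (5/2 - ⅙*(-102) + 101/6)) = √(7501 + (5/2 + 17 + 101/6)) = √(7501 + 109/3) = √(22612/3) = 2*√16959/3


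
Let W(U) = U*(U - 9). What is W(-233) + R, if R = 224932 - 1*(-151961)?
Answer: 433279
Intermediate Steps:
R = 376893 (R = 224932 + 151961 = 376893)
W(U) = U*(-9 + U)
W(-233) + R = -233*(-9 - 233) + 376893 = -233*(-242) + 376893 = 56386 + 376893 = 433279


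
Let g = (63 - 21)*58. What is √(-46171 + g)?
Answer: I*√43735 ≈ 209.13*I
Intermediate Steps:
g = 2436 (g = 42*58 = 2436)
√(-46171 + g) = √(-46171 + 2436) = √(-43735) = I*√43735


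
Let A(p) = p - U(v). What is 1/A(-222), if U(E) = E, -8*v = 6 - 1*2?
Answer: -2/443 ≈ -0.0045147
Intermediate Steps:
v = -½ (v = -(6 - 1*2)/8 = -(6 - 2)/8 = -⅛*4 = -½ ≈ -0.50000)
A(p) = ½ + p (A(p) = p - 1*(-½) = p + ½ = ½ + p)
1/A(-222) = 1/(½ - 222) = 1/(-443/2) = -2/443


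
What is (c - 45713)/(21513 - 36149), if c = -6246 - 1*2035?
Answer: 26997/7318 ≈ 3.6891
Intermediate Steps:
c = -8281 (c = -6246 - 2035 = -8281)
(c - 45713)/(21513 - 36149) = (-8281 - 45713)/(21513 - 36149) = -53994/(-14636) = -53994*(-1/14636) = 26997/7318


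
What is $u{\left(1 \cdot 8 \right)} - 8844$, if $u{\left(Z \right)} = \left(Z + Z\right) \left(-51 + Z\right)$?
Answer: $-9532$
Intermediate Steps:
$u{\left(Z \right)} = 2 Z \left(-51 + Z\right)$
$u{\left(1 \cdot 8 \right)} - 8844 = 2 \cdot 1 \cdot 8 \left(-51 + 1 \cdot 8\right) - 8844 = 2 \cdot 8 \left(-51 + 8\right) - 8844 = 2 \cdot 8 \left(-43\right) - 8844 = -688 - 8844 = -9532$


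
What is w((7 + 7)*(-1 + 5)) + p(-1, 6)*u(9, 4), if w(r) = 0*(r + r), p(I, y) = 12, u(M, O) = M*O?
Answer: 432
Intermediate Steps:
w(r) = 0 (w(r) = 0*(2*r) = 0)
w((7 + 7)*(-1 + 5)) + p(-1, 6)*u(9, 4) = 0 + 12*(9*4) = 0 + 12*36 = 0 + 432 = 432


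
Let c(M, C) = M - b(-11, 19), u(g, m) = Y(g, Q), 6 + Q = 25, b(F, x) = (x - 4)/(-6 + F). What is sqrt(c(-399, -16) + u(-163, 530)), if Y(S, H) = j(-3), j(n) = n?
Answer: I*sqrt(115923)/17 ≈ 20.028*I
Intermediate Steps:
b(F, x) = (-4 + x)/(-6 + F)
Q = 19 (Q = -6 + 25 = 19)
Y(S, H) = -3
u(g, m) = -3
c(M, C) = 15/17 + M (c(M, C) = M - (-4 + 19)/(-6 - 11) = M - 15/(-17) = M - (-1)*15/17 = M - 1*(-15/17) = M + 15/17 = 15/17 + M)
sqrt(c(-399, -16) + u(-163, 530)) = sqrt((15/17 - 399) - 3) = sqrt(-6768/17 - 3) = sqrt(-6819/17) = I*sqrt(115923)/17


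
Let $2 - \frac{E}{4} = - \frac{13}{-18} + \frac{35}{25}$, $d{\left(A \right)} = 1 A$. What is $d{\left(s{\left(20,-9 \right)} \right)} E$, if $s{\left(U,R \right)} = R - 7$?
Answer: $\frac{352}{45} \approx 7.8222$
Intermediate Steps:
$s{\left(U,R \right)} = -7 + R$
$d{\left(A \right)} = A$
$E = - \frac{22}{45}$ ($E = 8 - 4 \left(- \frac{13}{-18} + \frac{35}{25}\right) = 8 - 4 \left(\left(-13\right) \left(- \frac{1}{18}\right) + 35 \cdot \frac{1}{25}\right) = 8 - 4 \left(\frac{13}{18} + \frac{7}{5}\right) = 8 - \frac{382}{45} = - \frac{22}{45} \approx -0.48889$)
$d{\left(s{\left(20,-9 \right)} \right)} E = \left(-7 - 9\right) \left(- \frac{22}{45}\right) = \left(-16\right) \left(- \frac{22}{45}\right) = \frac{352}{45}$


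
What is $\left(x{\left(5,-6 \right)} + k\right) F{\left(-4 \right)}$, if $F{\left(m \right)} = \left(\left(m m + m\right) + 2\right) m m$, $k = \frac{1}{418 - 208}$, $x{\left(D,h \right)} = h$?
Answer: $- \frac{20144}{15} \approx -1342.9$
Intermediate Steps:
$k = \frac{1}{210} \approx 0.0047619$
$F{\left(m \right)} = m^{2} \left(2 + m + m^{2}\right)$ ($F{\left(m \right)} = \left(\left(m^{2} + m\right) + 2\right) m^{2} = \left(\left(m + m^{2}\right) + 2\right) m^{2} = \left(2 + m + m^{2}\right) m^{2} = m^{2} \left(2 + m + m^{2}\right)$)
$\left(x{\left(5,-6 \right)} + k\right) F{\left(-4 \right)} = \left(-6 + \frac{1}{210}\right) \left(-4\right)^{2} \left(2 - 4 + \left(-4\right)^{2}\right) = - \frac{1259 \cdot 16 \left(2 - 4 + 16\right)}{210} = - \frac{1259 \cdot 16 \cdot 14}{210} = \left(- \frac{1259}{210}\right) 224 = - \frac{20144}{15}$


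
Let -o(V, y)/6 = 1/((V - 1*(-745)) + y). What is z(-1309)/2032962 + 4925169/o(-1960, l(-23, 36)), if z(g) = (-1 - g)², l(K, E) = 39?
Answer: 327080926690692/338827 ≈ 9.6533e+8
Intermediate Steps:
o(V, y) = -6/(745 + V + y) (o(V, y) = -6/((V - 1*(-745)) + y) = -6/((V + 745) + y) = -6/((745 + V) + y) = -6/(745 + V + y))
z(-1309)/2032962 + 4925169/o(-1960, l(-23, 36)) = (1 - 1309)²/2032962 + 4925169/((-6/(745 - 1960 + 39))) = (-1308)²*(1/2032962) + 4925169/((-6/(-1176))) = 1710864*(1/2032962) + 4925169/((-6*(-1/1176))) = 285144/338827 + 4925169/(1/196) = 285144/338827 + 4925169*196 = 285144/338827 + 965333124 = 327080926690692/338827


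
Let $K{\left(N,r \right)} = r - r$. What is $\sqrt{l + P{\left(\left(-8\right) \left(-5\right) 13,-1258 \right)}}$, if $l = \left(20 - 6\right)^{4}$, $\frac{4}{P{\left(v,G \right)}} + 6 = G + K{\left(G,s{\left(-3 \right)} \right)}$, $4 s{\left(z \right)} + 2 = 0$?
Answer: $\frac{\sqrt{959016945}}{158} \approx 196.0$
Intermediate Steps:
$s{\left(z \right)} = - \frac{1}{2}$ ($s{\left(z \right)} = - \frac{1}{2} + \frac{1}{4} \cdot 0 = - \frac{1}{2} + 0 = - \frac{1}{2}$)
$K{\left(N,r \right)} = 0$
$P{\left(v,G \right)} = \frac{4}{-6 + G}$ ($P{\left(v,G \right)} = \frac{4}{-6 + \left(G + 0\right)} = \frac{4}{-6 + G}$)
$l = 38416$ ($l = \left(20 - 6\right)^{4} = 14^{4} = 38416$)
$\sqrt{l + P{\left(\left(-8\right) \left(-5\right) 13,-1258 \right)}} = \sqrt{38416 + \frac{4}{-6 - 1258}} = \sqrt{38416 + \frac{4}{-1264}} = \sqrt{38416 + 4 \left(- \frac{1}{1264}\right)} = \sqrt{38416 - \frac{1}{316}} = \sqrt{\frac{12139455}{316}} = \frac{\sqrt{959016945}}{158}$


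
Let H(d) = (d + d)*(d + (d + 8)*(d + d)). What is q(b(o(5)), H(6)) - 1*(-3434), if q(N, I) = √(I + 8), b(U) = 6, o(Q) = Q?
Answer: 3434 + 4*√131 ≈ 3479.8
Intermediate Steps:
H(d) = 2*d*(d + 2*d*(8 + d)) (H(d) = (2*d)*(d + (8 + d)*(2*d)) = (2*d)*(d + 2*d*(8 + d)) = 2*d*(d + 2*d*(8 + d)))
q(N, I) = √(8 + I)
q(b(o(5)), H(6)) - 1*(-3434) = √(8 + 6²*(34 + 4*6)) - 1*(-3434) = √(8 + 36*(34 + 24)) + 3434 = √(8 + 36*58) + 3434 = √(8 + 2088) + 3434 = √2096 + 3434 = 4*√131 + 3434 = 3434 + 4*√131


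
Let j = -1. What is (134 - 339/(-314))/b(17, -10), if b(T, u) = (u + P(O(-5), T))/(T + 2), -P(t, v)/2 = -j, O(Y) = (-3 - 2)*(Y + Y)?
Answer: -805885/3768 ≈ -213.88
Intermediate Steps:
O(Y) = -10*Y
P(t, v) = -2 (P(t, v) = -(-2)*(-1) = -2*1 = -2)
b(T, u) = (-2 + u)/(2 + T) (b(T, u) = (u - 2)/(T + 2) = (-2 + u)/(2 + T))
(134 - 339/(-314))/b(17, -10) = (134 - 339/(-314))/(((-2 - 10)/(2 + 17))) = (134 - 339*(-1/314))/((-12/19)) = (134 + 339/314)/(((1/19)*(-12))) = 42415/(314*(-12/19)) = (42415/314)*(-19/12) = -805885/3768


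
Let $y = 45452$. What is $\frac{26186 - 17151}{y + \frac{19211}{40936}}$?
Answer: $\frac{369856760}{1860642283} \approx 0.19878$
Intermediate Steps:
$\frac{26186 - 17151}{y + \frac{19211}{40936}} = \frac{26186 - 17151}{45452 + \frac{19211}{40936}} = \frac{9035}{45452 + 19211 \cdot \frac{1}{40936}} = \frac{9035}{45452 + \frac{19211}{40936}} = \frac{9035}{\frac{1860642283}{40936}} = 9035 \cdot \frac{40936}{1860642283} = \frac{369856760}{1860642283}$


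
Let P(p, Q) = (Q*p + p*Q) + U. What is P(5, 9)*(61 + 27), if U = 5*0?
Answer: 7920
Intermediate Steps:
U = 0
P(p, Q) = 2*Q*p (P(p, Q) = (Q*p + p*Q) + 0 = (Q*p + Q*p) + 0 = 2*Q*p + 0 = 2*Q*p)
P(5, 9)*(61 + 27) = (2*9*5)*(61 + 27) = 90*88 = 7920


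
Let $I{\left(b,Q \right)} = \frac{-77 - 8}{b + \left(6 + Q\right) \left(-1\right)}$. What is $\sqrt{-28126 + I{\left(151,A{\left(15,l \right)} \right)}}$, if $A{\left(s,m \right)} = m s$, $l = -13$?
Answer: $\frac{i \sqrt{112505}}{2} \approx 167.71 i$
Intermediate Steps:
$I{\left(b,Q \right)} = - \frac{85}{-6 + b - Q}$ ($I{\left(b,Q \right)} = - \frac{85}{b - \left(6 + Q\right)} = - \frac{85}{-6 + b - Q}$)
$\sqrt{-28126 + I{\left(151,A{\left(15,l \right)} \right)}} = \sqrt{-28126 + \frac{85}{6 - 195 - 151}} = \sqrt{-28126 + \frac{85}{-340}} = \sqrt{-28126 + 85 \left(- \frac{1}{340}\right)} = \sqrt{-28126 - \frac{1}{4}} = \sqrt{- \frac{112505}{4}} = \frac{i \sqrt{112505}}{2}$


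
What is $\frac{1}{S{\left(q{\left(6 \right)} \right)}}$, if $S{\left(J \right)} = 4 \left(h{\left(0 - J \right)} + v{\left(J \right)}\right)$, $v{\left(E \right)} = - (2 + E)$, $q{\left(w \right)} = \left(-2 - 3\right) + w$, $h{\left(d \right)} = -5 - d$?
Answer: $- \frac{1}{28} \approx -0.035714$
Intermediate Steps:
$q{\left(w \right)} = -5 + w$
$v{\left(E \right)} = -2 - E$
$S{\left(J \right)} = -28$ ($S{\left(J \right)} = 4 \left(\left(-5 - \left(0 - J\right)\right) - \left(2 + J\right)\right) = 4 \left(\left(-5 - - J\right) - \left(2 + J\right)\right) = 4 \left(\left(-5 + J\right) - \left(2 + J\right)\right) = 4 \left(-7\right) = -28$)
$\frac{1}{S{\left(q{\left(6 \right)} \right)}} = \frac{1}{-28} = - \frac{1}{28}$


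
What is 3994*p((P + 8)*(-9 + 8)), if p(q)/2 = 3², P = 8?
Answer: 71892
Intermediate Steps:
p(q) = 18 (p(q) = 2*3² = 2*9 = 18)
3994*p((P + 8)*(-9 + 8)) = 3994*18 = 71892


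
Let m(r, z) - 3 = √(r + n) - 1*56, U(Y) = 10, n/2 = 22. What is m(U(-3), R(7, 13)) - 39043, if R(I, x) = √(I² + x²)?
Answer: -39096 + 3*√6 ≈ -39089.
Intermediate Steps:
n = 44 (n = 2*22 = 44)
m(r, z) = -53 + √(44 + r) (m(r, z) = 3 + (√(r + 44) - 1*56) = 3 + (√(44 + r) - 56) = 3 + (-56 + √(44 + r)) = -53 + √(44 + r))
m(U(-3), R(7, 13)) - 39043 = (-53 + √(44 + 10)) - 39043 = (-53 + √54) - 39043 = (-53 + 3*√6) - 39043 = -39096 + 3*√6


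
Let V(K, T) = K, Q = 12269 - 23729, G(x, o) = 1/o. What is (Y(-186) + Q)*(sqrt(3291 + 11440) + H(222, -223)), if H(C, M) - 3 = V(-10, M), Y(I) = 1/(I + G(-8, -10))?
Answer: 149289490/1861 - 21327070*sqrt(14731)/1861 ≈ -1.3107e+6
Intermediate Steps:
Q = -11460
Y(I) = 1/(-1/10 + I) (Y(I) = 1/(I + 1/(-10)) = 1/(I - 1/10) = 1/(-1/10 + I))
H(C, M) = -7 (H(C, M) = 3 - 10 = -7)
(Y(-186) + Q)*(sqrt(3291 + 11440) + H(222, -223)) = (10/(-1 + 10*(-186)) - 11460)*(sqrt(3291 + 11440) - 7) = (10/(-1 - 1860) - 11460)*(sqrt(14731) - 7) = (10/(-1861) - 11460)*(-7 + sqrt(14731)) = (10*(-1/1861) - 11460)*(-7 + sqrt(14731)) = (-10/1861 - 11460)*(-7 + sqrt(14731)) = -21327070*(-7 + sqrt(14731))/1861 = 149289490/1861 - 21327070*sqrt(14731)/1861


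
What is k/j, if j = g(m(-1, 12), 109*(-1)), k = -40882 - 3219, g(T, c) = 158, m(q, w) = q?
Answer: -44101/158 ≈ -279.12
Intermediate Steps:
k = -44101
j = 158
k/j = -44101/158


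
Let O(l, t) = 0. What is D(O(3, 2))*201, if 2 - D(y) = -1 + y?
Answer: 603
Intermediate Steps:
D(y) = 3 - y (D(y) = 2 - (-1 + y) = 2 + (1 - y) = 3 - y)
D(O(3, 2))*201 = (3 - 1*0)*201 = (3 + 0)*201 = 3*201 = 603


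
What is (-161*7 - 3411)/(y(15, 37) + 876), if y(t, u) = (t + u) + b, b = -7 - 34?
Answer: -4538/887 ≈ -5.1161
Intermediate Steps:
b = -41
y(t, u) = -41 + t + u (y(t, u) = (t + u) - 41 = -41 + t + u)
(-161*7 - 3411)/(y(15, 37) + 876) = (-161*7 - 3411)/((-41 + 15 + 37) + 876) = (-1127 - 3411)/(11 + 876) = -4538/887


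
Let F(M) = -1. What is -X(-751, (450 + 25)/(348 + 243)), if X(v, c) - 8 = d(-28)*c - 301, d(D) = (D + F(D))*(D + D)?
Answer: -598237/591 ≈ -1012.2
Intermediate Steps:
d(D) = 2*D*(-1 + D) (d(D) = (D - 1)*(D + D) = (-1 + D)*(2*D) = 2*D*(-1 + D))
X(v, c) = -293 + 1624*c (X(v, c) = 8 + ((2*(-28)*(-1 - 28))*c - 301) = 8 + ((2*(-28)*(-29))*c - 301) = 8 + (1624*c - 301) = 8 + (-301 + 1624*c) = -293 + 1624*c)
-X(-751, (450 + 25)/(348 + 243)) = -(-293 + 1624*((450 + 25)/(348 + 243))) = -(-293 + 1624*(475/591)) = -(-293 + 771400/591) = -1*598237/591 = -598237/591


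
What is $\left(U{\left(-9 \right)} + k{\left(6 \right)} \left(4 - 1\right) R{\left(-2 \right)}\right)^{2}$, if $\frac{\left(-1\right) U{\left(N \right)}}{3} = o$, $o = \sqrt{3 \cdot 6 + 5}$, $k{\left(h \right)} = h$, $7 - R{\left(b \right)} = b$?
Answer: $26451 - 972 \sqrt{23} \approx 21789.0$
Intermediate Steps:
$R{\left(b \right)} = 7 - b$
$o = \sqrt{23}$ ($o = \sqrt{18 + 5} = \sqrt{23} \approx 4.7958$)
$U{\left(N \right)} = - 3 \sqrt{23}$
$\left(U{\left(-9 \right)} + k{\left(6 \right)} \left(4 - 1\right) R{\left(-2 \right)}\right)^{2} = \left(- 3 \sqrt{23} + 6 \left(4 - 1\right) \left(7 - -2\right)\right)^{2} = \left(- 3 \sqrt{23} + 6 \left(4 - 1\right) \left(7 + 2\right)\right)^{2} = \left(- 3 \sqrt{23} + 6 \cdot 3 \cdot 9\right)^{2} = \left(- 3 \sqrt{23} + 18 \cdot 9\right)^{2} = \left(- 3 \sqrt{23} + 162\right)^{2} = \left(162 - 3 \sqrt{23}\right)^{2}$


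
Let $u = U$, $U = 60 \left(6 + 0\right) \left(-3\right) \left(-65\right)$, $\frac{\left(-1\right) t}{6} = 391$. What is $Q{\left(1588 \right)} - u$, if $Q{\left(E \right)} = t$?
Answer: $-72546$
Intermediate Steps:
$t = -2346$ ($t = \left(-6\right) 391 = -2346$)
$Q{\left(E \right)} = -2346$
$U = 70200$ ($U = 60 \cdot 6 \left(-3\right) \left(-65\right) = 60 \left(-18\right) \left(-65\right) = \left(-1080\right) \left(-65\right) = 70200$)
$u = 70200$
$Q{\left(1588 \right)} - u = -2346 - 70200 = -72546$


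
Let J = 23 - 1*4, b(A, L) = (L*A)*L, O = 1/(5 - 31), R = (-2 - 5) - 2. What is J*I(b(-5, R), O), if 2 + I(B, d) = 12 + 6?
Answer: 304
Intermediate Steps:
R = -9 (R = -7 - 2 = -9)
O = -1/26 (O = 1/(-26) = -1/26 ≈ -0.038462)
b(A, L) = A*L² (b(A, L) = (A*L)*L = A*L²)
I(B, d) = 16 (I(B, d) = -2 + (12 + 6) = -2 + 18 = 16)
J = 19 (J = 23 - 4 = 19)
J*I(b(-5, R), O) = 19*16 = 304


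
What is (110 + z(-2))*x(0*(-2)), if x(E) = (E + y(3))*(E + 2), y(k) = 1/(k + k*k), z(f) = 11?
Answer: 121/6 ≈ 20.167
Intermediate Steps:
y(k) = 1/(k + k**2)
x(E) = (2 + E)*(1/12 + E) (x(E) = (E + 1/(3*(1 + 3)))*(E + 2) = (E + (1/3)/4)*(2 + E) = (E + (1/3)*(1/4))*(2 + E) = (E + 1/12)*(2 + E) = (1/12 + E)*(2 + E) = (2 + E)*(1/12 + E))
(110 + z(-2))*x(0*(-2)) = (110 + 11)*(1/6 + (0*(-2))**2 + 25*(0*(-2))/12) = 121*(1/6 + 0**2 + (25/12)*0) = 121*(1/6 + 0 + 0) = 121*(1/6) = 121/6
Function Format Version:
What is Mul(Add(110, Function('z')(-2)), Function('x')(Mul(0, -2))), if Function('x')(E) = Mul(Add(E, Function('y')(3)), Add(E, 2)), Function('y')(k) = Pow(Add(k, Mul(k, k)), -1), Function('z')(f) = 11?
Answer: Rational(121, 6) ≈ 20.167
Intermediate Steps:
Function('y')(k) = Pow(Add(k, Pow(k, 2)), -1)
Function('x')(E) = Mul(Add(2, E), Add(Rational(1, 12), E)) (Function('x')(E) = Mul(Add(E, Mul(Pow(3, -1), Pow(Add(1, 3), -1))), Add(E, 2)) = Mul(Add(E, Mul(Rational(1, 3), Pow(4, -1))), Add(2, E)) = Mul(Add(E, Mul(Rational(1, 3), Rational(1, 4))), Add(2, E)) = Mul(Add(E, Rational(1, 12)), Add(2, E)) = Mul(Add(Rational(1, 12), E), Add(2, E)) = Mul(Add(2, E), Add(Rational(1, 12), E)))
Mul(Add(110, Function('z')(-2)), Function('x')(Mul(0, -2))) = Mul(Add(110, 11), Add(Rational(1, 6), Pow(Mul(0, -2), 2), Mul(Rational(25, 12), Mul(0, -2)))) = Mul(121, Add(Rational(1, 6), Pow(0, 2), Mul(Rational(25, 12), 0))) = Mul(121, Add(Rational(1, 6), 0, 0)) = Mul(121, Rational(1, 6)) = Rational(121, 6)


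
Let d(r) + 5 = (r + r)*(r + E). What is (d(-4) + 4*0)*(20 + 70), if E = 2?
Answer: 990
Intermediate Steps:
d(r) = -5 + 2*r*(2 + r) (d(r) = -5 + (r + r)*(r + 2) = -5 + (2*r)*(2 + r) = -5 + 2*r*(2 + r))
(d(-4) + 4*0)*(20 + 70) = ((-5 + 2*(-4)**2 + 4*(-4)) + 4*0)*(20 + 70) = ((-5 + 2*16 - 16) + 0)*90 = ((-5 + 32 - 16) + 0)*90 = (11 + 0)*90 = 11*90 = 990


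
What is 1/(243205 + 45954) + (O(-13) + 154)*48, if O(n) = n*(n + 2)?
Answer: 4122250705/289159 ≈ 14256.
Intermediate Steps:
O(n) = n*(2 + n)
1/(243205 + 45954) + (O(-13) + 154)*48 = 1/(243205 + 45954) + (-13*(2 - 13) + 154)*48 = 1/289159 + (-13*(-11) + 154)*48 = 1/289159 + (143 + 154)*48 = 1/289159 + 297*48 = 1/289159 + 14256 = 4122250705/289159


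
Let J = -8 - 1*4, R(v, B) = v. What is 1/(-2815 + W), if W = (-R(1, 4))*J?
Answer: -1/2803 ≈ -0.00035676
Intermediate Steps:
J = -12 (J = -8 - 4 = -12)
W = 12 (W = -1*1*(-12) = -1*(-12) = 12)
1/(-2815 + W) = 1/(-2815 + 12) = 1/(-2803) = -1/2803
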